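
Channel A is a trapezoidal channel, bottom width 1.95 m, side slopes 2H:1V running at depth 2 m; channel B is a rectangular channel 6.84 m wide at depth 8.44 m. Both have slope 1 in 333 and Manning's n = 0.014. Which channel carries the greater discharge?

Channel A: With bottom width b = 1.95 m and side slope z = 2: A = (b + zy)y = (1.95 + 2×2)×2 = 11.9 m²; P = b + 2y√(1+z²) = 1.95 + 2×2×2.236 = 10.89 m. Hydraulic radius R = A/P = 11.9/10.89 = 1.092 m. Q_A = (1/0.014)·11.9·1.092^(2/3)·√0.003003 = 49.4 m³/s.
Channel B: Flow area A = b·y = 6.84 × 8.44 = 57.73 m². Wetted perimeter P = b + 2y = 6.84 + 2×8.44 = 23.72 m. Hydraulic radius R = A/P = 57.73/23.72 = 2.434 m. Q_B = (1/0.014)·57.73·2.434^(2/3)·√0.003003 = 408.9 m³/s.
Q_A = 49.4 m³/s vs Q_B = 408.9 m³/s, so channel B carries more.

channel B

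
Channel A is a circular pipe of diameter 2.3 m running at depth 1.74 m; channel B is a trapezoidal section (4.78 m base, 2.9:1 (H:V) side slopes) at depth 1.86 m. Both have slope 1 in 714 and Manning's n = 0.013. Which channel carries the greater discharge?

Channel A: For a circular section of diameter D = 2.3 m at depth y = 1.74 m, the central angle is θ = 2 arccos(1 − 2y/D) = 4.219 rad. Then A = (D²/8)(θ − sin θ) = 3.372 m² and P = Dθ/2 = 4.852 m. Hydraulic radius R = A/P = 3.372/4.852 = 0.695 m. Q_A = (1/0.013)·3.372·0.695^(2/3)·√0.001401 = 7.617 m³/s.
Channel B: With bottom width b = 4.78 m and side slope z = 2.9: A = (b + zy)y = (4.78 + 2.9×1.86)×1.86 = 18.92 m²; P = b + 2y√(1+z²) = 4.78 + 2×1.86×3.068 = 16.19 m. Hydraulic radius R = A/P = 18.92/16.19 = 1.169 m. Q_B = (1/0.013)·18.92·1.169^(2/3)·√0.001401 = 60.44 m³/s.
Q_A = 7.617 m³/s vs Q_B = 60.44 m³/s, so channel B carries more.

channel B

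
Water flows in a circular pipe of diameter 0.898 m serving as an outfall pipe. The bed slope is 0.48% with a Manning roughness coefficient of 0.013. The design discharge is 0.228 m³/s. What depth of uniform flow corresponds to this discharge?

Manning's equation rearranged: A R^(2/3) = nQ / (1·√S) = 0.013 × 0.228 / (√0.0048) = 0.04278.
At y = 0.323 m: A R^(2/3) = 0.06475 — over.
At y = 0.22 m: A R^(2/3) = 0.03078 — short.
At y = 0.26 m: A R^(2/3) = 0.04276 — matches.

y_n = 0.26 m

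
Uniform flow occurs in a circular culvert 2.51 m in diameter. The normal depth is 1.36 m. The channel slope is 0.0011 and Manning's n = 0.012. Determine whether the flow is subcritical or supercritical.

subcritical

For a circular section of diameter D = 2.51 m at depth y = 1.36 m, the central angle is θ = 2 arccos(1 − 2y/D) = 3.309 rad. Then A = (D²/8)(θ − sin θ) = 2.737 m² and P = Dθ/2 = 4.153 m.
Hydraulic radius R = A/P = 2.737/4.153 = 0.6591 m.
V = (1/n) R^(2/3) √S = (1/0.012) × 0.6591^(2/3) × √0.0011 = 2.093 m/s. Hydraulic depth D_h = A/T = 2.737/2.501 = 1.094 m.
Froude number Fr = V/√(g·D_h) = 2.093/√(9.81×1.094) = 0.639, which is less than 1, so the flow is subcritical.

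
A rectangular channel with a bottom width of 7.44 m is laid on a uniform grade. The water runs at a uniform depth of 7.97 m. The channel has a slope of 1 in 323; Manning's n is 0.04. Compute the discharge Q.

Q = 153 m³/s

Flow area A = b·y = 7.44 × 7.97 = 59.3 m². Wetted perimeter P = b + 2y = 7.44 + 2×7.97 = 23.38 m.
Hydraulic radius R = A/P = 59.3/23.38 = 2.536 m.
Manning's equation: Q = (1/n) A R^(2/3) S^(1/2) = (1/0.04) × 59.3 × 2.536^(2/3) × 0.003096^(1/2) = 153 m³/s.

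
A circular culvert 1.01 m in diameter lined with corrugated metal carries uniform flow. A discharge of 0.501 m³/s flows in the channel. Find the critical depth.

y_c = 0.398 m

At critical depth, Q² T / (g A³) = 1, i.e. A³/T = Q²/g = 0.501²/9.81 = 0.02559.
Try y = 0.454 m: A³/T = 0.04237 — too large.
Try y = 0.311 m: A³/T = 0.009873 — too small.
Try y = 0.398 m: A³/T = 0.02557 — ≈ 0.02559.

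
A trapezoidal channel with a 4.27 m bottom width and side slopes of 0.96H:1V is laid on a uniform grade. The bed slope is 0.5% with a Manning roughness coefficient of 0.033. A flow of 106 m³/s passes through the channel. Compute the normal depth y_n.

y_n = 3.85 m

Manning's equation rearranged: A R^(2/3) = nQ / (1·√S) = 0.033 × 106 / (√0.005) = 49.47.
Try y = 4.3 m: A R^(2/3) = 61.64 — high.
Try y = 3.44 m: A R^(2/3) = 39.77 — low.
Try y = 3.85 m: A R^(2/3) = 49.53 — matches.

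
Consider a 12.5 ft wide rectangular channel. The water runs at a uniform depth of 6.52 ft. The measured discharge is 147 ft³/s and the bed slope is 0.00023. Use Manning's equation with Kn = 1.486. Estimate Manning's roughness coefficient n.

n = 0.0271

Flow area A = b·y = 12.5 × 6.52 = 81.5 ft². Wetted perimeter P = b + 2y = 12.5 + 2×6.52 = 25.54 ft.
Hydraulic radius R = A/P = 81.5/25.54 = 3.191 ft.
Rearranging Manning's equation: n = (1.486/Q) A R^(2/3) S^(1/2) = (1.486/147) × 81.5 × 3.191^(2/3) × √0.00023 = 0.0271.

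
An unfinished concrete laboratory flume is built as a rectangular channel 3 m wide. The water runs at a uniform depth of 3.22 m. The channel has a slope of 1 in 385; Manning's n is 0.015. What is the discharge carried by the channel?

Flow area A = b·y = 3 × 3.22 = 9.66 m². Wetted perimeter P = b + 2y = 3 + 2×3.22 = 9.44 m.
Hydraulic radius R = A/P = 9.66/9.44 = 1.023 m.
Manning's equation: Q = (1/n) A R^(2/3) S^(1/2) = (1/0.015) × 9.66 × 1.023^(2/3) × 0.002597^(1/2) = 33.3 m³/s.

Q = 33.3 m³/s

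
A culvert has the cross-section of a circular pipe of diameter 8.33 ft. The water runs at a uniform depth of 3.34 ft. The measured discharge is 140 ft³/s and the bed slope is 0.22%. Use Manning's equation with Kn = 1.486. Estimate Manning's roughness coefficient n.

n = 0.015

For a circular section of diameter D = 8.33 ft at depth y = 3.34 ft, the central angle is θ = 2 arccos(1 − 2y/D) = 2.743 rad. Then A = (D²/8)(θ − sin θ) = 20.42 ft² and P = Dθ/2 = 11.42 ft.
Hydraulic radius R = A/P = 20.42/11.42 = 1.788 ft.
Rearranging Manning's equation: n = (1.486/Q) A R^(2/3) S^(1/2) = (1.486/140) × 20.42 × 1.788^(2/3) × √0.0022 = 0.015.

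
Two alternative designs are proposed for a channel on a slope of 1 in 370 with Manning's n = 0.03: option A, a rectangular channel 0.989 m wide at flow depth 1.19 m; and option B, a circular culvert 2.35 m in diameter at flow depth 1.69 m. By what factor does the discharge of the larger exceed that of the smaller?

4.52

Channel A: Flow area A = b·y = 0.989 × 1.19 = 1.177 m². Wetted perimeter P = b + 2y = 0.989 + 2×1.19 = 3.369 m. Hydraulic radius R = A/P = 1.177/3.369 = 0.3493 m. Q_A = (1/0.03)·1.177·0.3493^(2/3)·√0.002703 = 1.012 m³/s.
Channel B: For a circular section of diameter D = 2.35 m at depth y = 1.69 m, the central angle is θ = 2 arccos(1 − 2y/D) = 4.049 rad. Then A = (D²/8)(θ − sin θ) = 3.339 m² and P = Dθ/2 = 4.758 m. Hydraulic radius R = A/P = 3.339/4.758 = 0.7018 m. Q_B = (1/0.03)·3.339·0.7018^(2/3)·√0.002703 = 4.57 m³/s.
The larger discharge is 4.57 m³/s and the smaller is 1.012 m³/s; the ratio is 4.52.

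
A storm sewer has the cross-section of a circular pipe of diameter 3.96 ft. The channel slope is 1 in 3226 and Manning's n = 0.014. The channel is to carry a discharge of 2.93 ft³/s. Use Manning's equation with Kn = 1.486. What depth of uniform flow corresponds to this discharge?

Manning's equation rearranged: A R^(2/3) = nQ / (1.486·√S) = 0.014 × 2.93 / (1.486 × √0.00031) = 1.568.
Try y = 1.14 ft: A R^(2/3) = 2.211 — too large.
Try y = 0.957 ft: A R^(2/3) = 1.567 — matches.

y_n = 0.957 ft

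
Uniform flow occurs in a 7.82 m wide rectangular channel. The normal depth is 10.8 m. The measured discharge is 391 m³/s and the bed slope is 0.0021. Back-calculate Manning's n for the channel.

n = 0.02

Flow area A = b·y = 7.82 × 10.8 = 84.46 m². Wetted perimeter P = b + 2y = 7.82 + 2×10.8 = 29.42 m.
Hydraulic radius R = A/P = 84.46/29.42 = 2.871 m.
Rearranging Manning's equation: n = (1/Q) A R^(2/3) S^(1/2) = (1/391) × 84.46 × 2.871^(2/3) × √0.0021 = 0.02.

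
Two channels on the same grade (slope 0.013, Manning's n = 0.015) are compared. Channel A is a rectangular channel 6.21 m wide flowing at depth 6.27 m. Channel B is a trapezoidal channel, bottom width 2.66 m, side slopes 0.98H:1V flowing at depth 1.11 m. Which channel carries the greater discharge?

channel A

Channel A: Flow area A = b·y = 6.21 × 6.27 = 38.94 m². Wetted perimeter P = b + 2y = 6.21 + 2×6.27 = 18.75 m. Hydraulic radius R = A/P = 38.94/18.75 = 2.077 m. Q_A = (1/0.015)·38.94·2.077^(2/3)·√0.013 = 481.7 m³/s.
Channel B: With bottom width b = 2.66 m and side slope z = 0.98: A = (b + zy)y = (2.66 + 0.98×1.11)×1.11 = 4.16 m²; P = b + 2y√(1+z²) = 2.66 + 2×1.11×1.4 = 5.768 m. Hydraulic radius R = A/P = 4.16/5.768 = 0.7212 m. Q_B = (1/0.015)·4.16·0.7212^(2/3)·√0.013 = 25.43 m³/s.
Q_A = 481.7 m³/s vs Q_B = 25.43 m³/s, so channel A carries more.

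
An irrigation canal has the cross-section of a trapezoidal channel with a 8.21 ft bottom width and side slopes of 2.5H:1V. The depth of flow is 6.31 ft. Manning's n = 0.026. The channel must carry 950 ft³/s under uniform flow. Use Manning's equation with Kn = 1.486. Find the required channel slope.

With bottom width b = 8.21 ft and side slope z = 2.5: A = (b + zy)y = (8.21 + 2.5×6.31)×6.31 = 151.3 ft²; P = b + 2y√(1+z²) = 8.21 + 2×6.31×2.693 = 42.19 ft.
Hydraulic radius R = A/P = 151.3/42.19 = 3.587 ft.
From Manning's equation, S = [nQ / (1.486 A R^(2/3))]² = [0.026 × 950 / (1.486 × 151.3 × 3.587^(2/3))]² = 0.0022.

S = 0.0022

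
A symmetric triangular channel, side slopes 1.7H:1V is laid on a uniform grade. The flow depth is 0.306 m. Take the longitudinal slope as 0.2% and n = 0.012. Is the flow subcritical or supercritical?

For a triangular section with side slope z = 1.7: A = zy² = 1.7×0.306² = 0.1592 m²; P = 2y√(1+z²) = 2×0.306×1.972 = 1.207 m.
Hydraulic radius R = A/P = 0.1592/1.207 = 0.1319 m.
V = (1/n) R^(2/3) √S = (1/0.012) × 0.1319^(2/3) × √0.002 = 0.9656 m/s. Hydraulic depth D_h = A/T = 0.1592/1.04 = 0.153 m.
Froude number Fr = V/√(g·D_h) = 0.9656/√(9.81×0.153) = 0.788, which is less than 1, so the flow is subcritical.

subcritical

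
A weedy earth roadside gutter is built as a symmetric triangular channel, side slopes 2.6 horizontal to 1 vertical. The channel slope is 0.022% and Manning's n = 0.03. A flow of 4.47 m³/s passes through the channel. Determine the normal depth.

y_n = 1.93 m

Manning's equation rearranged: A R^(2/3) = nQ / (1·√S) = 0.03 × 4.47 / (√0.00022) = 9.041.
Trying y = 1.62 m: A R^(2/3) = 5.663 — short.
Trying y = 2.41 m: A R^(2/3) = 16.33 — over.
Trying y = 1.93 m: A R^(2/3) = 9.032 — matches.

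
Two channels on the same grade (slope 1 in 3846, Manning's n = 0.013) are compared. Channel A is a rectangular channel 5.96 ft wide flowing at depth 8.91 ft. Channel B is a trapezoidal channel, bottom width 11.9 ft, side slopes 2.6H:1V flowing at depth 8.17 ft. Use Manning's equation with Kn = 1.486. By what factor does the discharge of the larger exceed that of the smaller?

8.39

Channel A: Flow area A = b·y = 5.96 × 8.91 = 53.1 ft². Wetted perimeter P = b + 2y = 5.96 + 2×8.91 = 23.78 ft. Hydraulic radius R = A/P = 53.1/23.78 = 2.233 ft. Q_A = (1.486/0.013)·53.1·2.233^(2/3)·√0.00026 = 167.2 ft³/s.
Channel B: With bottom width b = 11.9 ft and side slope z = 2.6: A = (b + zy)y = (11.9 + 2.6×8.17)×8.17 = 270.8 ft²; P = b + 2y√(1+z²) = 11.9 + 2×8.17×2.786 = 57.42 ft. Hydraulic radius R = A/P = 270.8/57.42 = 4.716 ft. Q_B = (1.486/0.013)·270.8·4.716^(2/3)·√0.00026 = 1403 ft³/s.
The larger discharge is 1403 ft³/s and the smaller is 167.2 ft³/s; the ratio is 8.39.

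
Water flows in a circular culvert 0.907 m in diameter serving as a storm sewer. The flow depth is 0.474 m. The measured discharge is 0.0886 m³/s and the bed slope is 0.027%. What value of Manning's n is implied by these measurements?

n = 0.024

For a circular section of diameter D = 0.907 m at depth y = 0.474 m, the central angle is θ = 2 arccos(1 − 2y/D) = 3.232 rad. Then A = (D²/8)(θ − sin θ) = 0.3416 m² and P = Dθ/2 = 1.466 m.
Hydraulic radius R = A/P = 0.3416/1.466 = 0.2331 m.
Rearranging Manning's equation: n = (1/Q) A R^(2/3) S^(1/2) = (1/0.0886) × 0.3416 × 0.2331^(2/3) × √0.00027 = 0.024.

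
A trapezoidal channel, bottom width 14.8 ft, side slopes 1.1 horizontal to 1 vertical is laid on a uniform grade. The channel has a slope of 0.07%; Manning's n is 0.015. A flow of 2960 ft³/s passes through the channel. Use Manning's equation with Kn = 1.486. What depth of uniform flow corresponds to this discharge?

Manning's equation rearranged: A R^(2/3) = nQ / (1.486·√S) = 0.015 × 2960 / (1.486 × √0.0007) = 1129.
Try y = 9.42 ft: A R^(2/3) = 741.8 — low.
Try y = 11.7 ft: A R^(2/3) = 1131 — matches.

y_n = 11.7 ft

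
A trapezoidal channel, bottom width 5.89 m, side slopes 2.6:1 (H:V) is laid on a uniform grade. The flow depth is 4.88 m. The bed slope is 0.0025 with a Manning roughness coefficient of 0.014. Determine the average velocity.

With bottom width b = 5.89 m and side slope z = 2.6: A = (b + zy)y = (5.89 + 2.6×4.88)×4.88 = 90.66 m²; P = b + 2y√(1+z²) = 5.89 + 2×4.88×2.786 = 33.08 m.
Hydraulic radius R = A/P = 90.66/33.08 = 2.741 m.
From Manning's equation, V = (1/n) R^(2/3) S^(1/2) = (1/0.014) × 2.741^(2/3) × 0.0025^(1/2) = 6.99 m/s.

V = 6.99 m/s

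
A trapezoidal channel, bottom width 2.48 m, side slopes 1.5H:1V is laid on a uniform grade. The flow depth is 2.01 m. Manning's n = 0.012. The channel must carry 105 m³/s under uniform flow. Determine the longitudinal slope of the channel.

S = 0.011

With bottom width b = 2.48 m and side slope z = 1.5: A = (b + zy)y = (2.48 + 1.5×2.01)×2.01 = 11.04 m²; P = b + 2y√(1+z²) = 2.48 + 2×2.01×1.803 = 9.727 m.
Hydraulic radius R = A/P = 11.04/9.727 = 1.135 m.
From Manning's equation, S = [nQ / (1 A R^(2/3))]² = [0.012 × 105 / (1 × 11.04 × 1.135^(2/3))]² = 0.011.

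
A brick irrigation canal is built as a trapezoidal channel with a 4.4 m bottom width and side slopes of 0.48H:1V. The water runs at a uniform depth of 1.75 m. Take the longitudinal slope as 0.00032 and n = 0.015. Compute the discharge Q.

With bottom width b = 4.4 m and side slope z = 0.48: A = (b + zy)y = (4.4 + 0.48×1.75)×1.75 = 9.17 m²; P = b + 2y√(1+z²) = 4.4 + 2×1.75×1.109 = 8.282 m.
Hydraulic radius R = A/P = 9.17/8.282 = 1.107 m.
Manning's equation: Q = (1/n) A R^(2/3) S^(1/2) = (1/0.015) × 9.17 × 1.107^(2/3) × 0.00032^(1/2) = 11.7 m³/s.

Q = 11.7 m³/s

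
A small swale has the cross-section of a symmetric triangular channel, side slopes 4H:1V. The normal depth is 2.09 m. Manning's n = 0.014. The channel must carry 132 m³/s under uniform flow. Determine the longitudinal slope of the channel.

For a triangular section with side slope z = 4: A = zy² = 4×2.09² = 17.47 m²; P = 2y√(1+z²) = 2×2.09×4.123 = 17.23 m.
Hydraulic radius R = A/P = 17.47/17.23 = 1.014 m.
From Manning's equation, S = [nQ / (1 A R^(2/3))]² = [0.014 × 132 / (1 × 17.47 × 1.014^(2/3))]² = 0.011.

S = 0.011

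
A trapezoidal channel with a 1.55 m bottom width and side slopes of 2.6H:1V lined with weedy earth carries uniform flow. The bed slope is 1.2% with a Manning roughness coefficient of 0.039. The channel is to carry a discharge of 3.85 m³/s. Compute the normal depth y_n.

y_n = 0.705 m

Manning's equation rearranged: A R^(2/3) = nQ / (1·√S) = 0.039 × 3.85 / (√0.012) = 1.371.
At y = 0.793 m: A R^(2/3) = 1.756 — over.
At y = 0.619 m: A R^(2/3) = 1.046 — short.
At y = 0.705 m: A R^(2/3) = 1.37 — close enough.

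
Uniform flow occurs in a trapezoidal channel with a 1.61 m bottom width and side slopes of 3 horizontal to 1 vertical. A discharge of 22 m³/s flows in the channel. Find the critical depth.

At critical depth, Q² T / (g A³) = 1, i.e. A³/T = Q²/g = 22²/9.81 = 49.34.
Trying y = 1.74 m: A³/T = 139.3 — high.
Trying y = 1.1 m: A³/T = 19.19 — low.
Trying y = 1.37 m: A³/T = 48.95 — matches.

y_c = 1.37 m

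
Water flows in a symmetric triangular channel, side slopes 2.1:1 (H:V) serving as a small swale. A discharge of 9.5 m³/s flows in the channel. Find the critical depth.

y_c = 1.33 m

At critical depth, Q² T / (g A³) = 1, i.e. A³/T = Q²/g = 9.5²/9.81 = 9.2.
At y = 0.967 m: A³/T = 1.864 — too small.
At y = 1.48 m: A³/T = 15.66 — too large.
At y = 1.33 m: A³/T = 9.176 — close enough.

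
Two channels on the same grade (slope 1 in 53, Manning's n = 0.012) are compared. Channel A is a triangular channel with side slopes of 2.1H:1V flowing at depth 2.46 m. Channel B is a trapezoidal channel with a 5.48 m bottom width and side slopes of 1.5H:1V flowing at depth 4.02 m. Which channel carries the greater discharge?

channel B

Channel A: For a triangular section with side slope z = 2.1: A = zy² = 2.1×2.46² = 12.71 m²; P = 2y√(1+z²) = 2×2.46×2.326 = 11.44 m. Hydraulic radius R = A/P = 12.71/11.44 = 1.111 m. Q_A = (1/0.012)·12.71·1.111^(2/3)·√0.01887 = 156 m³/s.
Channel B: With bottom width b = 5.48 m and side slope z = 1.5: A = (b + zy)y = (5.48 + 1.5×4.02)×4.02 = 46.27 m²; P = b + 2y√(1+z²) = 5.48 + 2×4.02×1.803 = 19.97 m. Hydraulic radius R = A/P = 46.27/19.97 = 2.316 m. Q_B = (1/0.012)·46.27·2.316^(2/3)·√0.01887 = 927.3 m³/s.
Q_A = 156 m³/s vs Q_B = 927.3 m³/s, so channel B carries more.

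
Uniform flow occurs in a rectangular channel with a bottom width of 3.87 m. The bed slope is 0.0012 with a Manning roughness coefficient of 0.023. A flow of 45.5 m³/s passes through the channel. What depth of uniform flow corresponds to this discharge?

y_n = 6.05 m

Manning's equation rearranged: A R^(2/3) = nQ / (1·√S) = 0.023 × 45.5 / (√0.0012) = 30.21.
At y = 7.66 m: A R^(2/3) = 39.61 — too large.
At y = 6.05 m: A R^(2/3) = 30.22 — matches.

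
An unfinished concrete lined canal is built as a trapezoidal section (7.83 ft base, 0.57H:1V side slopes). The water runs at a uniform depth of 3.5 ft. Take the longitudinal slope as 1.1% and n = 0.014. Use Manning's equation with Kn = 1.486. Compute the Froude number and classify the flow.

supercritical

With bottom width b = 7.83 ft and side slope z = 0.57: A = (b + zy)y = (7.83 + 0.57×3.5)×3.5 = 34.39 ft²; P = b + 2y√(1+z²) = 7.83 + 2×3.5×1.151 = 15.89 ft.
Hydraulic radius R = A/P = 34.39/15.89 = 2.164 ft.
V = (1.486/n) R^(2/3) √S = (1.486/0.014) × 2.164^(2/3) × √0.011 = 18.63 ft/s. Hydraulic depth D_h = A/T = 34.39/11.82 = 2.909 ft.
Froude number Fr = V/√(g·D_h) = 18.63/√(32.2×2.909) = 1.92, which is greater than 1, so the flow is supercritical.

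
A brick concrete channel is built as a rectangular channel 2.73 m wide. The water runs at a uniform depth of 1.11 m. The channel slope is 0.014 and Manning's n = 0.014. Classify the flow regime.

supercritical

Flow area A = b·y = 2.73 × 1.11 = 3.03 m². Wetted perimeter P = b + 2y = 2.73 + 2×1.11 = 4.95 m.
Hydraulic radius R = A/P = 3.03/4.95 = 0.6122 m.
V = (1/n) R^(2/3) √S = (1/0.014) × 0.6122^(2/3) × √0.014 = 6.093 m/s. Hydraulic depth D_h = A/T = 3.03/2.73 = 1.11 m.
Froude number Fr = V/√(g·D_h) = 6.093/√(9.81×1.11) = 1.85, which is greater than 1, so the flow is supercritical.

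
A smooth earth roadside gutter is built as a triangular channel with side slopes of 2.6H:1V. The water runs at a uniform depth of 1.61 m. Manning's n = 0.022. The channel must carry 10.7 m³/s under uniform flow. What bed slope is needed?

S = 0.00179

For a triangular section with side slope z = 2.6: A = zy² = 2.6×1.61² = 6.739 m²; P = 2y√(1+z²) = 2×1.61×2.786 = 8.97 m.
Hydraulic radius R = A/P = 6.739/8.97 = 0.7513 m.
From Manning's equation, S = [nQ / (1 A R^(2/3))]² = [0.022 × 10.7 / (1 × 6.739 × 0.7513^(2/3))]² = 0.00179.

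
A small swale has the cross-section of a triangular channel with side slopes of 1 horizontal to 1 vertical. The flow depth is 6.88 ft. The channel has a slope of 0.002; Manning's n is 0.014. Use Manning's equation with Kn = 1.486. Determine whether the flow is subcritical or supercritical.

For a triangular section with side slope z = 1: A = zy² = 1×6.88² = 47.33 ft²; P = 2y√(1+z²) = 2×6.88×1.414 = 19.46 ft.
Hydraulic radius R = A/P = 47.33/19.46 = 2.432 ft.
V = (1.486/n) R^(2/3) √S = (1.486/0.014) × 2.432^(2/3) × √0.002 = 8.586 ft/s. Hydraulic depth D_h = A/T = 47.33/13.76 = 3.44 ft.
Froude number Fr = V/√(g·D_h) = 8.586/√(32.2×3.44) = 0.816, which is less than 1, so the flow is subcritical.

subcritical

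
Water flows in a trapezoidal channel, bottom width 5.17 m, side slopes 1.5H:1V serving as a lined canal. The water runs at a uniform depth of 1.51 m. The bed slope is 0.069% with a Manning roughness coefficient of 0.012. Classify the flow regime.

subcritical

With bottom width b = 5.17 m and side slope z = 1.5: A = (b + zy)y = (5.17 + 1.5×1.51)×1.51 = 11.23 m²; P = b + 2y√(1+z²) = 5.17 + 2×1.51×1.803 = 10.61 m.
Hydraulic radius R = A/P = 11.23/10.61 = 1.058 m.
V = (1/n) R^(2/3) √S = (1/0.012) × 1.058^(2/3) × √0.00069 = 2.272 m/s. Hydraulic depth D_h = A/T = 11.23/9.7 = 1.157 m.
Froude number Fr = V/√(g·D_h) = 2.272/√(9.81×1.157) = 0.674, which is less than 1, so the flow is subcritical.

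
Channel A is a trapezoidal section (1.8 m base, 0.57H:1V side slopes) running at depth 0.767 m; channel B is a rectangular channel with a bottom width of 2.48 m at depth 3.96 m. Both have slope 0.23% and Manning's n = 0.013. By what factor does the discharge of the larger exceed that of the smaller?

Channel A: With bottom width b = 1.8 m and side slope z = 0.57: A = (b + zy)y = (1.8 + 0.57×0.767)×0.767 = 1.716 m²; P = b + 2y√(1+z²) = 1.8 + 2×0.767×1.151 = 3.566 m. Hydraulic radius R = A/P = 1.716/3.566 = 0.4812 m. Q_A = (1/0.013)·1.716·0.4812^(2/3)·√0.0023 = 3.887 m³/s.
Channel B: Flow area A = b·y = 2.48 × 3.96 = 9.821 m². Wetted perimeter P = b + 2y = 2.48 + 2×3.96 = 10.4 m. Hydraulic radius R = A/P = 9.821/10.4 = 0.9443 m. Q_B = (1/0.013)·9.821·0.9443^(2/3)·√0.0023 = 34.87 m³/s.
The larger discharge is 34.87 m³/s and the smaller is 3.887 m³/s; the ratio is 8.97.

8.97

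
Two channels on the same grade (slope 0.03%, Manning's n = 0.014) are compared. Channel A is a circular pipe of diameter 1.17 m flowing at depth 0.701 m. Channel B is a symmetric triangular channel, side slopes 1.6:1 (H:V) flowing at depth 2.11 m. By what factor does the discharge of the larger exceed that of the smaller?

Channel A: For a circular section of diameter D = 1.17 m at depth y = 0.701 m, the central angle is θ = 2 arccos(1 − 2y/D) = 3.541 rad. Then A = (D²/8)(θ − sin θ) = 0.6724 m² and P = Dθ/2 = 2.071 m. Hydraulic radius R = A/P = 0.6724/2.071 = 0.3246 m. Q_A = (1/0.014)·0.6724·0.3246^(2/3)·√0.0003 = 0.3929 m³/s.
Channel B: For a triangular section with side slope z = 1.6: A = zy² = 1.6×2.11² = 7.123 m²; P = 2y√(1+z²) = 2×2.11×1.887 = 7.962 m. Hydraulic radius R = A/P = 7.123/7.962 = 0.8946 m. Q_B = (1/0.014)·7.123·0.8946^(2/3)·√0.0003 = 8.182 m³/s.
The larger discharge is 8.182 m³/s and the smaller is 0.3929 m³/s; the ratio is 20.8.

20.8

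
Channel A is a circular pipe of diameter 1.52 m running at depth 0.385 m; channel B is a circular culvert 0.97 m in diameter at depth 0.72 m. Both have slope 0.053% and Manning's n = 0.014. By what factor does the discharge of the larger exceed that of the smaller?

Channel A: For a circular section of diameter D = 1.52 m at depth y = 0.385 m, the central angle is θ = 2 arccos(1 − 2y/D) = 2.11 rad. Then A = (D²/8)(θ − sin θ) = 0.3613 m² and P = Dθ/2 = 1.603 m. Hydraulic radius R = A/P = 0.3613/1.603 = 0.2254 m. Q_A = (1/0.014)·0.3613·0.2254^(2/3)·√0.00053 = 0.2201 m³/s.
Channel B: For a circular section of diameter D = 0.97 m at depth y = 0.72 m, the central angle is θ = 2 arccos(1 − 2y/D) = 4.153 rad. Then A = (D²/8)(θ − sin θ) = 0.5882 m² and P = Dθ/2 = 2.014 m. Hydraulic radius R = A/P = 0.5882/2.014 = 0.292 m. Q_B = (1/0.014)·0.5882·0.292^(2/3)·√0.00053 = 0.4257 m³/s.
The larger discharge is 0.4257 m³/s and the smaller is 0.2201 m³/s; the ratio is 1.93.

1.93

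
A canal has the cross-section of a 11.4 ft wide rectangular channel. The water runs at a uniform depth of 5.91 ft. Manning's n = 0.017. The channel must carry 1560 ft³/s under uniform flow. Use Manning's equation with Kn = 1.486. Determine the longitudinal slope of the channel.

Flow area A = b·y = 11.4 × 5.91 = 67.37 ft². Wetted perimeter P = b + 2y = 11.4 + 2×5.91 = 23.22 ft.
Hydraulic radius R = A/P = 67.37/23.22 = 2.902 ft.
From Manning's equation, S = [nQ / (1.486 A R^(2/3))]² = [0.017 × 1560 / (1.486 × 67.37 × 2.902^(2/3))]² = 0.017.

S = 0.017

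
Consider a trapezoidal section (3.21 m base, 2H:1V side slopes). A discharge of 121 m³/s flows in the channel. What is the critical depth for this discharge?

y_c = 3.05 m

At critical depth, Q² T / (g A³) = 1, i.e. A³/T = Q²/g = 121²/9.81 = 1492.
Try y = 2.3 m: A³/T = 467.1 — short.
Try y = 3.82 m: A³/T = 3851 — over.
Try y = 3.05 m: A³/T = 1486 — close enough.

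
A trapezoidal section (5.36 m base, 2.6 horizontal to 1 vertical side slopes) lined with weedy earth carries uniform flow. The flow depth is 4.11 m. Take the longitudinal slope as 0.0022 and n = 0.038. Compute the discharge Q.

Q = 143 m³/s

With bottom width b = 5.36 m and side slope z = 2.6: A = (b + zy)y = (5.36 + 2.6×4.11)×4.11 = 65.95 m²; P = b + 2y√(1+z²) = 5.36 + 2×4.11×2.786 = 28.26 m.
Hydraulic radius R = A/P = 65.95/28.26 = 2.334 m.
Manning's equation: Q = (1/n) A R^(2/3) S^(1/2) = (1/0.038) × 65.95 × 2.334^(2/3) × 0.0022^(1/2) = 143 m³/s.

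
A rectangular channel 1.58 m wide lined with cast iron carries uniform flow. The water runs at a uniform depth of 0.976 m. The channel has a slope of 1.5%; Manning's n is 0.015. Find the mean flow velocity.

V = 4.7 m/s

Flow area A = b·y = 1.58 × 0.976 = 1.542 m². Wetted perimeter P = b + 2y = 1.58 + 2×0.976 = 3.532 m.
Hydraulic radius R = A/P = 1.542/3.532 = 0.4366 m.
From Manning's equation, V = (1/n) R^(2/3) S^(1/2) = (1/0.015) × 0.4366^(2/3) × 0.015^(1/2) = 4.7 m/s.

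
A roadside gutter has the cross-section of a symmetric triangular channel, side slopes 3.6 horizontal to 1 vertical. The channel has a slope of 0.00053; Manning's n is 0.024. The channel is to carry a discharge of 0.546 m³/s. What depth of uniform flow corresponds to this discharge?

Manning's equation rearranged: A R^(2/3) = nQ / (1·√S) = 0.024 × 0.546 / (√0.00053) = 0.5692.
Try y = 0.701 m: A R^(2/3) = 0.8579 — high.
Try y = 0.464 m: A R^(2/3) = 0.2855 — low.
Try y = 0.601 m: A R^(2/3) = 0.5691 — matches.

y_n = 0.601 m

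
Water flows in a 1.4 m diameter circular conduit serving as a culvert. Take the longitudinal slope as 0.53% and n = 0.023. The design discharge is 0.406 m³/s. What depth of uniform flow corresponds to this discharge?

Manning's equation rearranged: A R^(2/3) = nQ / (1·√S) = 0.023 × 0.406 / (√0.0053) = 0.1283.
At y = 0.324 m: A R^(2/3) = 0.08981 — short.
At y = 0.388 m: A R^(2/3) = 0.1283 — matches.

y_n = 0.388 m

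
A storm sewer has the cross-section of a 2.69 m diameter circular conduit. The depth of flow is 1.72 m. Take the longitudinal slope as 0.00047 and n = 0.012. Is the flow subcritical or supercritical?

For a circular section of diameter D = 2.69 m at depth y = 1.72 m, the central angle is θ = 2 arccos(1 − 2y/D) = 3.707 rad. Then A = (D²/8)(θ − sin θ) = 3.837 m² and P = Dθ/2 = 4.986 m.
Hydraulic radius R = A/P = 3.837/4.986 = 0.7697 m.
V = (1/n) R^(2/3) √S = (1/0.012) × 0.7697^(2/3) × √0.00047 = 1.517 m/s. Hydraulic depth D_h = A/T = 3.837/2.583 = 1.485 m.
Froude number Fr = V/√(g·D_h) = 1.517/√(9.81×1.485) = 0.397, which is less than 1, so the flow is subcritical.

subcritical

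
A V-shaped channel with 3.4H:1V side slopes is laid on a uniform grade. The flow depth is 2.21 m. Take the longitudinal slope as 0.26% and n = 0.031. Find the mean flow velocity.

For a triangular section with side slope z = 3.4: A = zy² = 3.4×2.21² = 16.61 m²; P = 2y√(1+z²) = 2×2.21×3.544 = 15.66 m.
Hydraulic radius R = A/P = 16.61/15.66 = 1.06 m.
From Manning's equation, V = (1/n) R^(2/3) S^(1/2) = (1/0.031) × 1.06^(2/3) × 0.0026^(1/2) = 1.71 m/s.

V = 1.71 m/s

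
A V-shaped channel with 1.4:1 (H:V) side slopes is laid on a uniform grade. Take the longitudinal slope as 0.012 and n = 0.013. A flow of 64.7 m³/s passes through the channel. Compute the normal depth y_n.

Manning's equation rearranged: A R^(2/3) = nQ / (1·√S) = 0.013 × 64.7 / (√0.012) = 7.678.
Trying y = 2.63 m: A R^(2/3) = 10.13 — too large.
Trying y = 2.37 m: A R^(2/3) = 7.675 — ≈ 7.678.

y_n = 2.37 m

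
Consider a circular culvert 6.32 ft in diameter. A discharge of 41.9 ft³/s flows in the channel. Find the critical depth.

At critical depth, Q² T / (g A³) = 1, i.e. A³/T = Q²/g = 41.9²/32.2 = 54.52.
At y = 1.24 ft: A³/T = 16.35 — low.
At y = 2.07 ft: A³/T = 120.3 — high.
At y = 1.69 ft: A³/T = 54.77 — matches.

y_c = 1.69 ft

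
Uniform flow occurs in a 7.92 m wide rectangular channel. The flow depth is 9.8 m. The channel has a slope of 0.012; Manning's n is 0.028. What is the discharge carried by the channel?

Flow area A = b·y = 7.92 × 9.8 = 77.62 m². Wetted perimeter P = b + 2y = 7.92 + 2×9.8 = 27.52 m.
Hydraulic radius R = A/P = 77.62/27.52 = 2.82 m.
Manning's equation: Q = (1/n) A R^(2/3) S^(1/2) = (1/0.028) × 77.62 × 2.82^(2/3) × 0.012^(1/2) = 606 m³/s.

Q = 606 m³/s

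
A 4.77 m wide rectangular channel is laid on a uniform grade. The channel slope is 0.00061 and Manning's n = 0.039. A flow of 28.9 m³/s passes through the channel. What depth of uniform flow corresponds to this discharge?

y_n = 6.59 m

Manning's equation rearranged: A R^(2/3) = nQ / (1·√S) = 0.039 × 28.9 / (√0.00061) = 45.63.
At y = 7.81 m: A R^(2/3) = 55.68 — too large.
At y = 4.86 m: A R^(2/3) = 31.71 — too small.
At y = 6.59 m: A R^(2/3) = 45.67 — matches.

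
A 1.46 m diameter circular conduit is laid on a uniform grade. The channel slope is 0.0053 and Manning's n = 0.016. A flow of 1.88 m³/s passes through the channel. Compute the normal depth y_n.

y_n = 0.716 m

Manning's equation rearranged: A R^(2/3) = nQ / (1·√S) = 0.016 × 1.88 / (√0.0053) = 0.4132.
Try y = 0.844 m: A R^(2/3) = 0.5422 — over.
Try y = 0.569 m: A R^(2/3) = 0.2747 — short.
Try y = 0.716 m: A R^(2/3) = 0.4136 — close enough.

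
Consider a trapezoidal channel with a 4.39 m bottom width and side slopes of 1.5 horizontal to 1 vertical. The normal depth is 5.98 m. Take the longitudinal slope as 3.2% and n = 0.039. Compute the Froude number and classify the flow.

supercritical

With bottom width b = 4.39 m and side slope z = 1.5: A = (b + zy)y = (4.39 + 1.5×5.98)×5.98 = 79.89 m²; P = b + 2y√(1+z²) = 4.39 + 2×5.98×1.803 = 25.95 m.
Hydraulic radius R = A/P = 79.89/25.95 = 3.079 m.
V = (1/n) R^(2/3) √S = (1/0.039) × 3.079^(2/3) × √0.032 = 9.707 m/s. Hydraulic depth D_h = A/T = 79.89/22.33 = 3.578 m.
Froude number Fr = V/√(g·D_h) = 9.707/√(9.81×3.578) = 1.64, which is greater than 1, so the flow is supercritical.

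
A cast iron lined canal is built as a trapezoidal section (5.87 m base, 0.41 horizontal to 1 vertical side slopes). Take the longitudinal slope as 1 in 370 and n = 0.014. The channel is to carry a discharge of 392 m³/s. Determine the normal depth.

y_n = 6.35 m

Manning's equation rearranged: A R^(2/3) = nQ / (1·√S) = 0.014 × 392 / (√0.002703) = 105.6.
Try y = 6.92 m: A R^(2/3) = 122.3 — high.
Try y = 4.74 m: A R^(2/3) = 64.5 — low.
Try y = 6.35 m: A R^(2/3) = 105.5 — matches.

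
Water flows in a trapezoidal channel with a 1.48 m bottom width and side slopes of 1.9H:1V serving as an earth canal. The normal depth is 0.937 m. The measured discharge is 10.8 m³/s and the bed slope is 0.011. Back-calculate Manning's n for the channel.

n = 0.02

With bottom width b = 1.48 m and side slope z = 1.9: A = (b + zy)y = (1.48 + 1.9×0.937)×0.937 = 3.055 m²; P = b + 2y√(1+z²) = 1.48 + 2×0.937×2.147 = 5.504 m.
Hydraulic radius R = A/P = 3.055/5.504 = 0.5551 m.
Rearranging Manning's equation: n = (1/Q) A R^(2/3) S^(1/2) = (1/10.8) × 3.055 × 0.5551^(2/3) × √0.011 = 0.02.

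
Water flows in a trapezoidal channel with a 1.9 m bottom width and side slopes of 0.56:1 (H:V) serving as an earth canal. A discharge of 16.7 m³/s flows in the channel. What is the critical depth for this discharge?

At critical depth, Q² T / (g A³) = 1, i.e. A³/T = Q²/g = 16.7²/9.81 = 28.43.
Try y = 1.91 m: A³/T = 45.18 — too large.
Try y = 1.4 m: A³/T = 15.3 — too small.
Try y = 1.67 m: A³/T = 28.15 — close enough.

y_c = 1.67 m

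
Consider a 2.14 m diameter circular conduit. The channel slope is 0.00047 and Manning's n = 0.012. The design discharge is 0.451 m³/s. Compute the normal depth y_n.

y_n = 0.469 m

Manning's equation rearranged: A R^(2/3) = nQ / (1·√S) = 0.012 × 0.451 / (√0.00047) = 0.2496.
Trying y = 0.389 m: A R^(2/3) = 0.1709 — low.
Trying y = 0.469 m: A R^(2/3) = 0.2497 — matches.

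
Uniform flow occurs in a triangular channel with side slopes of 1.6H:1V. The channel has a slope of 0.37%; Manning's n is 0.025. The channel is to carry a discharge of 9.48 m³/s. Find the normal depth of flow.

y_n = 1.73 m

Manning's equation rearranged: A R^(2/3) = nQ / (1·√S) = 0.025 × 9.48 / (√0.0037) = 3.896.
Try y = 2.05 m: A R^(2/3) = 6.124 — over.
Try y = 1.55 m: A R^(2/3) = 2.906 — short.
Try y = 1.73 m: A R^(2/3) = 3.895 — matches.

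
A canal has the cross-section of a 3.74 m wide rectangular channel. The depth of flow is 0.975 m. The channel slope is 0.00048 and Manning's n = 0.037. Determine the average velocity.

V = 0.44 m/s

Flow area A = b·y = 3.74 × 0.975 = 3.647 m². Wetted perimeter P = b + 2y = 3.74 + 2×0.975 = 5.69 m.
Hydraulic radius R = A/P = 3.647/5.69 = 0.6409 m.
From Manning's equation, V = (1/n) R^(2/3) S^(1/2) = (1/0.037) × 0.6409^(2/3) × 0.00048^(1/2) = 0.44 m/s.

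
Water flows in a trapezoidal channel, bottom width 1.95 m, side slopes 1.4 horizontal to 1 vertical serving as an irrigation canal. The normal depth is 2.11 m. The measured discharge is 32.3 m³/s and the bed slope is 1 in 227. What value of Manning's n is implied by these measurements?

n = 0.023

With bottom width b = 1.95 m and side slope z = 1.4: A = (b + zy)y = (1.95 + 1.4×2.11)×2.11 = 10.35 m²; P = b + 2y√(1+z²) = 1.95 + 2×2.11×1.72 = 9.21 m.
Hydraulic radius R = A/P = 10.35/9.21 = 1.123 m.
Rearranging Manning's equation: n = (1/Q) A R^(2/3) S^(1/2) = (1/32.3) × 10.35 × 1.123^(2/3) × √0.004405 = 0.023.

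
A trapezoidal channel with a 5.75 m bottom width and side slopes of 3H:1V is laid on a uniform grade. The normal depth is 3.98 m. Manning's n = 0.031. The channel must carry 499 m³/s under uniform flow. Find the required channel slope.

S = 0.0161

With bottom width b = 5.75 m and side slope z = 3: A = (b + zy)y = (5.75 + 3×3.98)×3.98 = 70.41 m²; P = b + 2y√(1+z²) = 5.75 + 2×3.98×3.162 = 30.92 m.
Hydraulic radius R = A/P = 70.41/30.92 = 2.277 m.
From Manning's equation, S = [nQ / (1 A R^(2/3))]² = [0.031 × 499 / (1 × 70.41 × 2.277^(2/3))]² = 0.0161.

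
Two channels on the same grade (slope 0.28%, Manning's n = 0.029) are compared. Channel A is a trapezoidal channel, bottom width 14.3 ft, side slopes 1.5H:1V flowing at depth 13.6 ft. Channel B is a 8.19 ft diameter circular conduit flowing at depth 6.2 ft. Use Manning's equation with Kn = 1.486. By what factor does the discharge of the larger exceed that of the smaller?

23

Channel A: With bottom width b = 14.3 ft and side slope z = 1.5: A = (b + zy)y = (14.3 + 1.5×13.6)×13.6 = 471.9 ft²; P = b + 2y√(1+z²) = 14.3 + 2×13.6×1.803 = 63.34 ft. Hydraulic radius R = A/P = 471.9/63.34 = 7.451 ft. Q_A = (1.486/0.029)·471.9·7.451^(2/3)·√0.0028 = 4881 ft³/s.
Channel B: For a circular section of diameter D = 8.19 ft at depth y = 6.2 ft, the central angle is θ = 2 arccos(1 − 2y/D) = 4.221 rad. Then A = (D²/8)(θ − sin θ) = 42.79 ft² and P = Dθ/2 = 17.29 ft. Hydraulic radius R = A/P = 42.79/17.29 = 2.475 ft. Q_B = (1.486/0.029)·42.79·2.475^(2/3)·√0.0028 = 212.3 ft³/s.
The larger discharge is 4881 ft³/s and the smaller is 212.3 ft³/s; the ratio is 23.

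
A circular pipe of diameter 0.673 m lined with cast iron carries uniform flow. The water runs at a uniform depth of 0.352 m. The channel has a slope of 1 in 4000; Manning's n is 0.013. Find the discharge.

Q = 0.0711 m³/s

For a circular section of diameter D = 0.673 m at depth y = 0.352 m, the central angle is θ = 2 arccos(1 − 2y/D) = 3.234 rad. Then A = (D²/8)(θ − sin θ) = 0.1883 m² and P = Dθ/2 = 1.088 m.
Hydraulic radius R = A/P = 0.1883/1.088 = 0.173 m.
Manning's equation: Q = (1/n) A R^(2/3) S^(1/2) = (1/0.013) × 0.1883 × 0.173^(2/3) × 0.00025^(1/2) = 0.0711 m³/s.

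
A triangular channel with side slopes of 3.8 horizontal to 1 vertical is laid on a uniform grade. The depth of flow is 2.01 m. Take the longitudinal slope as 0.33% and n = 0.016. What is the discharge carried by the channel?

Q = 54.1 m³/s

For a triangular section with side slope z = 3.8: A = zy² = 3.8×2.01² = 15.35 m²; P = 2y√(1+z²) = 2×2.01×3.929 = 15.8 m.
Hydraulic radius R = A/P = 15.35/15.8 = 0.9719 m.
Manning's equation: Q = (1/n) A R^(2/3) S^(1/2) = (1/0.016) × 15.35 × 0.9719^(2/3) × 0.0033^(1/2) = 54.1 m³/s.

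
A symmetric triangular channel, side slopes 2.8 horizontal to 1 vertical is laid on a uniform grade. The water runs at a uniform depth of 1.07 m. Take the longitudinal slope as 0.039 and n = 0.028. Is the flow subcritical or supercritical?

For a triangular section with side slope z = 2.8: A = zy² = 2.8×1.07² = 3.206 m²; P = 2y√(1+z²) = 2×1.07×2.973 = 6.363 m.
Hydraulic radius R = A/P = 3.206/6.363 = 0.5038 m.
V = (1/n) R^(2/3) √S = (1/0.028) × 0.5038^(2/3) × √0.039 = 4.466 m/s. Hydraulic depth D_h = A/T = 3.206/5.992 = 0.535 m.
Froude number Fr = V/√(g·D_h) = 4.466/√(9.81×0.535) = 1.95, which is greater than 1, so the flow is supercritical.

supercritical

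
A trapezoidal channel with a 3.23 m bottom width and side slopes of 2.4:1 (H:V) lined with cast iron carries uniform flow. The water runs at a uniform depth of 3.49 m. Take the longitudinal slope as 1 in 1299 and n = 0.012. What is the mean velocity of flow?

With bottom width b = 3.23 m and side slope z = 2.4: A = (b + zy)y = (3.23 + 2.4×3.49)×3.49 = 40.5 m²; P = b + 2y√(1+z²) = 3.23 + 2×3.49×2.6 = 21.38 m.
Hydraulic radius R = A/P = 40.5/21.38 = 1.895 m.
From Manning's equation, V = (1/n) R^(2/3) S^(1/2) = (1/0.012) × 1.895^(2/3) × 0.0007698^(1/2) = 3.54 m/s.

V = 3.54 m/s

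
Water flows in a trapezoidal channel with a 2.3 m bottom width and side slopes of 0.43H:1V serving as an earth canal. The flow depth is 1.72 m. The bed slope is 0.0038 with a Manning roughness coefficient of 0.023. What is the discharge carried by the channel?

Q = 12.7 m³/s

With bottom width b = 2.3 m and side slope z = 0.43: A = (b + zy)y = (2.3 + 0.43×1.72)×1.72 = 5.228 m²; P = b + 2y√(1+z²) = 2.3 + 2×1.72×1.089 = 6.045 m.
Hydraulic radius R = A/P = 5.228/6.045 = 0.8649 m.
Manning's equation: Q = (1/n) A R^(2/3) S^(1/2) = (1/0.023) × 5.228 × 0.8649^(2/3) × 0.0038^(1/2) = 12.7 m³/s.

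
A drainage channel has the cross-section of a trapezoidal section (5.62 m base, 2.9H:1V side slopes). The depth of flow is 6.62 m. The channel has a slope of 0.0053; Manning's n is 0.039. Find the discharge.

With bottom width b = 5.62 m and side slope z = 2.9: A = (b + zy)y = (5.62 + 2.9×6.62)×6.62 = 164.3 m²; P = b + 2y√(1+z²) = 5.62 + 2×6.62×3.068 = 46.23 m.
Hydraulic radius R = A/P = 164.3/46.23 = 3.554 m.
Manning's equation: Q = (1/n) A R^(2/3) S^(1/2) = (1/0.039) × 164.3 × 3.554^(2/3) × 0.0053^(1/2) = 714 m³/s.

Q = 714 m³/s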